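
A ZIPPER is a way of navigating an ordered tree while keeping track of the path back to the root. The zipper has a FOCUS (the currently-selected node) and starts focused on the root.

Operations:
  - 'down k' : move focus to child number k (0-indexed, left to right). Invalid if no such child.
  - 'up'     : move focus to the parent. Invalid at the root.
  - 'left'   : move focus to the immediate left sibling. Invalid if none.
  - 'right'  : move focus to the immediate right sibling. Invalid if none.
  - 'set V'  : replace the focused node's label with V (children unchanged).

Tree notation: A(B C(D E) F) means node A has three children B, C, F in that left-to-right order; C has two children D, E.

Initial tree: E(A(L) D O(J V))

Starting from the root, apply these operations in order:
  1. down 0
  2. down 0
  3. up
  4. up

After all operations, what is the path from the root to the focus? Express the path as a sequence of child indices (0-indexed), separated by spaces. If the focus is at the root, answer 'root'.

Step 1 (down 0): focus=A path=0 depth=1 children=['L'] left=[] right=['D', 'O'] parent=E
Step 2 (down 0): focus=L path=0/0 depth=2 children=[] left=[] right=[] parent=A
Step 3 (up): focus=A path=0 depth=1 children=['L'] left=[] right=['D', 'O'] parent=E
Step 4 (up): focus=E path=root depth=0 children=['A', 'D', 'O'] (at root)

Answer: root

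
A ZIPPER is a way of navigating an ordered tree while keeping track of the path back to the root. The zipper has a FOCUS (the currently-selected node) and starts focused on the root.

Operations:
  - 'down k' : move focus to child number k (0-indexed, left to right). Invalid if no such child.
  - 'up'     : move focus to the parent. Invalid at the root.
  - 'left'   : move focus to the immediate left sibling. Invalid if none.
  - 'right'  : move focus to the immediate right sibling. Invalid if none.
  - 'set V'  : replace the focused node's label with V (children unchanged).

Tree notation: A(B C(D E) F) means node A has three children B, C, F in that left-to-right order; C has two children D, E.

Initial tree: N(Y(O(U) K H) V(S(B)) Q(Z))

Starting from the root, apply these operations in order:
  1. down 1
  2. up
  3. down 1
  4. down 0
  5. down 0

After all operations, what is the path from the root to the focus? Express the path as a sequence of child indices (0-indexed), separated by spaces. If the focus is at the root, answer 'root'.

Step 1 (down 1): focus=V path=1 depth=1 children=['S'] left=['Y'] right=['Q'] parent=N
Step 2 (up): focus=N path=root depth=0 children=['Y', 'V', 'Q'] (at root)
Step 3 (down 1): focus=V path=1 depth=1 children=['S'] left=['Y'] right=['Q'] parent=N
Step 4 (down 0): focus=S path=1/0 depth=2 children=['B'] left=[] right=[] parent=V
Step 5 (down 0): focus=B path=1/0/0 depth=3 children=[] left=[] right=[] parent=S

Answer: 1 0 0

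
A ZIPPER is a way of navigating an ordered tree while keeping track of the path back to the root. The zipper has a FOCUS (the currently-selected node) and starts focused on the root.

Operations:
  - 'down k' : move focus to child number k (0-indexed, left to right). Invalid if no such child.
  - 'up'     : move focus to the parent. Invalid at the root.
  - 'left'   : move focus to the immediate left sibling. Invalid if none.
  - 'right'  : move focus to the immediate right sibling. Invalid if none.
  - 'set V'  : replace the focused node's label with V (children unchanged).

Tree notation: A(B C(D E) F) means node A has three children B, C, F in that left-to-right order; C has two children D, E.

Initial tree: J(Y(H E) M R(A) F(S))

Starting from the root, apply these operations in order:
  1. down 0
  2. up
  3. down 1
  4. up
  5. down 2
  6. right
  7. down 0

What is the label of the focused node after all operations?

Answer: S

Derivation:
Step 1 (down 0): focus=Y path=0 depth=1 children=['H', 'E'] left=[] right=['M', 'R', 'F'] parent=J
Step 2 (up): focus=J path=root depth=0 children=['Y', 'M', 'R', 'F'] (at root)
Step 3 (down 1): focus=M path=1 depth=1 children=[] left=['Y'] right=['R', 'F'] parent=J
Step 4 (up): focus=J path=root depth=0 children=['Y', 'M', 'R', 'F'] (at root)
Step 5 (down 2): focus=R path=2 depth=1 children=['A'] left=['Y', 'M'] right=['F'] parent=J
Step 6 (right): focus=F path=3 depth=1 children=['S'] left=['Y', 'M', 'R'] right=[] parent=J
Step 7 (down 0): focus=S path=3/0 depth=2 children=[] left=[] right=[] parent=F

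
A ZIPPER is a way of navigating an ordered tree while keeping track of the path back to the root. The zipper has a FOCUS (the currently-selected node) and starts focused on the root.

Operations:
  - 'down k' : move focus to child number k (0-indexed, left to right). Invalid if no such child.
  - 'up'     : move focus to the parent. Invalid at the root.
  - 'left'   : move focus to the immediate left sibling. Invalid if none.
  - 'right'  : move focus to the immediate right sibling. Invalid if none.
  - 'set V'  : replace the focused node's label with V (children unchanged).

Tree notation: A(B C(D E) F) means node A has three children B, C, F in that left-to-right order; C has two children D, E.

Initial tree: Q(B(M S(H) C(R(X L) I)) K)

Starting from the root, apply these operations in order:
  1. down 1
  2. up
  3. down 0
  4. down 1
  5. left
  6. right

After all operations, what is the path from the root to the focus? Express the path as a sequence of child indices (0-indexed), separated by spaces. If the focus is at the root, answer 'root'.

Step 1 (down 1): focus=K path=1 depth=1 children=[] left=['B'] right=[] parent=Q
Step 2 (up): focus=Q path=root depth=0 children=['B', 'K'] (at root)
Step 3 (down 0): focus=B path=0 depth=1 children=['M', 'S', 'C'] left=[] right=['K'] parent=Q
Step 4 (down 1): focus=S path=0/1 depth=2 children=['H'] left=['M'] right=['C'] parent=B
Step 5 (left): focus=M path=0/0 depth=2 children=[] left=[] right=['S', 'C'] parent=B
Step 6 (right): focus=S path=0/1 depth=2 children=['H'] left=['M'] right=['C'] parent=B

Answer: 0 1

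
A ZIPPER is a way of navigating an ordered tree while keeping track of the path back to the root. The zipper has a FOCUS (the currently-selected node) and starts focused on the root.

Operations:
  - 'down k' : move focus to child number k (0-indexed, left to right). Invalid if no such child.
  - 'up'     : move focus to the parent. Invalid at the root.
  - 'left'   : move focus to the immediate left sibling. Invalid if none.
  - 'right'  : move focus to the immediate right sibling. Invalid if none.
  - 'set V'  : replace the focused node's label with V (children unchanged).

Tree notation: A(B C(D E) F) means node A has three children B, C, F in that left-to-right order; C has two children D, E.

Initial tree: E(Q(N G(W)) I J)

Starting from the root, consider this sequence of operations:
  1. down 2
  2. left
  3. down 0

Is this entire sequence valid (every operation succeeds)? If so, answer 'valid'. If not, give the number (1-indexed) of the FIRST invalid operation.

Answer: 3

Derivation:
Step 1 (down 2): focus=J path=2 depth=1 children=[] left=['Q', 'I'] right=[] parent=E
Step 2 (left): focus=I path=1 depth=1 children=[] left=['Q'] right=['J'] parent=E
Step 3 (down 0): INVALID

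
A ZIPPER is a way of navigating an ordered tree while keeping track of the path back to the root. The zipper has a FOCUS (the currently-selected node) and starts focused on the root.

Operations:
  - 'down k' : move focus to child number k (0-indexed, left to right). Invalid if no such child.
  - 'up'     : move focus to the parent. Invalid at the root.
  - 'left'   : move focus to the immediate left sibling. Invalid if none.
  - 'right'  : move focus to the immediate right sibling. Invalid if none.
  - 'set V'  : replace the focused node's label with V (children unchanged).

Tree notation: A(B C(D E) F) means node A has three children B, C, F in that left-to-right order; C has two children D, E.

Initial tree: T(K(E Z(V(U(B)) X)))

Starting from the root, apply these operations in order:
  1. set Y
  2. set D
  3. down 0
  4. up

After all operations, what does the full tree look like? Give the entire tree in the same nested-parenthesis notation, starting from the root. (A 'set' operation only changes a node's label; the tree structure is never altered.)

Answer: D(K(E Z(V(U(B)) X)))

Derivation:
Step 1 (set Y): focus=Y path=root depth=0 children=['K'] (at root)
Step 2 (set D): focus=D path=root depth=0 children=['K'] (at root)
Step 3 (down 0): focus=K path=0 depth=1 children=['E', 'Z'] left=[] right=[] parent=D
Step 4 (up): focus=D path=root depth=0 children=['K'] (at root)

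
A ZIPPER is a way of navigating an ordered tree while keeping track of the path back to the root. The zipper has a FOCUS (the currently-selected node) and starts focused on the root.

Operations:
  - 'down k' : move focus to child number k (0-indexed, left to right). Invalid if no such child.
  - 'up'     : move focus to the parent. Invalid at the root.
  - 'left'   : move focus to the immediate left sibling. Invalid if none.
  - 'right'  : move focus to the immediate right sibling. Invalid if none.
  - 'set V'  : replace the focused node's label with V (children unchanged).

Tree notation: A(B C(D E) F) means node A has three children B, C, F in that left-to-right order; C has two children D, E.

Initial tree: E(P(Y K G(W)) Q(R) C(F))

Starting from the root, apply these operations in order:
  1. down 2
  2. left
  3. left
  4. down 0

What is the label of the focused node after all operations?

Answer: Y

Derivation:
Step 1 (down 2): focus=C path=2 depth=1 children=['F'] left=['P', 'Q'] right=[] parent=E
Step 2 (left): focus=Q path=1 depth=1 children=['R'] left=['P'] right=['C'] parent=E
Step 3 (left): focus=P path=0 depth=1 children=['Y', 'K', 'G'] left=[] right=['Q', 'C'] parent=E
Step 4 (down 0): focus=Y path=0/0 depth=2 children=[] left=[] right=['K', 'G'] parent=P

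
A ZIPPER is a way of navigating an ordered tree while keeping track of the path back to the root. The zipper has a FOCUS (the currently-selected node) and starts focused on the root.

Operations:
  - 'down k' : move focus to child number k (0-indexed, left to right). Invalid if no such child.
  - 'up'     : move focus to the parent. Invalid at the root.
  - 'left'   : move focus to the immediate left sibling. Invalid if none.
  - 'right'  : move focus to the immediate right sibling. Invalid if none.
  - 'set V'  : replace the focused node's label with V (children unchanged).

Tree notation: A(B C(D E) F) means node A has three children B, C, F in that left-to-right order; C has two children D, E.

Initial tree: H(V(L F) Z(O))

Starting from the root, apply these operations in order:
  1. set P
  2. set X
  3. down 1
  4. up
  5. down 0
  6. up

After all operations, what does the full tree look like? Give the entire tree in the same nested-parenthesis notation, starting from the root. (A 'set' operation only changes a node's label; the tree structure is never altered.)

Step 1 (set P): focus=P path=root depth=0 children=['V', 'Z'] (at root)
Step 2 (set X): focus=X path=root depth=0 children=['V', 'Z'] (at root)
Step 3 (down 1): focus=Z path=1 depth=1 children=['O'] left=['V'] right=[] parent=X
Step 4 (up): focus=X path=root depth=0 children=['V', 'Z'] (at root)
Step 5 (down 0): focus=V path=0 depth=1 children=['L', 'F'] left=[] right=['Z'] parent=X
Step 6 (up): focus=X path=root depth=0 children=['V', 'Z'] (at root)

Answer: X(V(L F) Z(O))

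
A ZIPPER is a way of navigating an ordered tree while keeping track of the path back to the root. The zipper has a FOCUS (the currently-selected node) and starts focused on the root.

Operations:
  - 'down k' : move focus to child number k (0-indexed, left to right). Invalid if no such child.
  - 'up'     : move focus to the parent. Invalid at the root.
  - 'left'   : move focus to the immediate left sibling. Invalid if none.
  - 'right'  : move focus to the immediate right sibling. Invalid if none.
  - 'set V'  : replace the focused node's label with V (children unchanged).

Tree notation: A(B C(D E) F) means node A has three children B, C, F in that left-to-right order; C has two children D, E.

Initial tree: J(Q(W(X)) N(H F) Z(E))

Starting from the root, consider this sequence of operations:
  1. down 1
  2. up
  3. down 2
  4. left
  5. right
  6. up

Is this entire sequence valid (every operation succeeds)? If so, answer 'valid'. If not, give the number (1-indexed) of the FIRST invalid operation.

Step 1 (down 1): focus=N path=1 depth=1 children=['H', 'F'] left=['Q'] right=['Z'] parent=J
Step 2 (up): focus=J path=root depth=0 children=['Q', 'N', 'Z'] (at root)
Step 3 (down 2): focus=Z path=2 depth=1 children=['E'] left=['Q', 'N'] right=[] parent=J
Step 4 (left): focus=N path=1 depth=1 children=['H', 'F'] left=['Q'] right=['Z'] parent=J
Step 5 (right): focus=Z path=2 depth=1 children=['E'] left=['Q', 'N'] right=[] parent=J
Step 6 (up): focus=J path=root depth=0 children=['Q', 'N', 'Z'] (at root)

Answer: valid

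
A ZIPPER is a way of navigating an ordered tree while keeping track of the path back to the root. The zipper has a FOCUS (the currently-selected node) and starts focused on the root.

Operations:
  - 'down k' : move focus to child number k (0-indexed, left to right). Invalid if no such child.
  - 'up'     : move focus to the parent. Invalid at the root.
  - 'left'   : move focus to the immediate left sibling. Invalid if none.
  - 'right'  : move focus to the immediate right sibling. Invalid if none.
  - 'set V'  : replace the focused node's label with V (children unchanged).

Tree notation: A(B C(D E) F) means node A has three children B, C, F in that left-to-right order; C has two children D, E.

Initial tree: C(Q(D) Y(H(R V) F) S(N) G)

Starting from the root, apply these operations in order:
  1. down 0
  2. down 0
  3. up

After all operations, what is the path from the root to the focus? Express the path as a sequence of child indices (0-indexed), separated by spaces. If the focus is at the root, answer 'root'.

Step 1 (down 0): focus=Q path=0 depth=1 children=['D'] left=[] right=['Y', 'S', 'G'] parent=C
Step 2 (down 0): focus=D path=0/0 depth=2 children=[] left=[] right=[] parent=Q
Step 3 (up): focus=Q path=0 depth=1 children=['D'] left=[] right=['Y', 'S', 'G'] parent=C

Answer: 0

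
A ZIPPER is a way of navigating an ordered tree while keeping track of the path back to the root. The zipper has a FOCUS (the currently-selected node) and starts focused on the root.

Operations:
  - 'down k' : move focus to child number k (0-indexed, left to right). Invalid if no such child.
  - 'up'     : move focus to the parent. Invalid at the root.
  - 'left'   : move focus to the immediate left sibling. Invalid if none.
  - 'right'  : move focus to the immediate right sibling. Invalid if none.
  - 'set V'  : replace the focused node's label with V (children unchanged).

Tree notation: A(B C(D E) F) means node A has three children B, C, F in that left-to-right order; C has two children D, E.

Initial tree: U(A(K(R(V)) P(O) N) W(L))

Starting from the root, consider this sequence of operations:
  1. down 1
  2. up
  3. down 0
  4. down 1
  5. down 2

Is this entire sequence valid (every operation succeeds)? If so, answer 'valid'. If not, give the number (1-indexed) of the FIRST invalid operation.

Answer: 5

Derivation:
Step 1 (down 1): focus=W path=1 depth=1 children=['L'] left=['A'] right=[] parent=U
Step 2 (up): focus=U path=root depth=0 children=['A', 'W'] (at root)
Step 3 (down 0): focus=A path=0 depth=1 children=['K', 'P', 'N'] left=[] right=['W'] parent=U
Step 4 (down 1): focus=P path=0/1 depth=2 children=['O'] left=['K'] right=['N'] parent=A
Step 5 (down 2): INVALID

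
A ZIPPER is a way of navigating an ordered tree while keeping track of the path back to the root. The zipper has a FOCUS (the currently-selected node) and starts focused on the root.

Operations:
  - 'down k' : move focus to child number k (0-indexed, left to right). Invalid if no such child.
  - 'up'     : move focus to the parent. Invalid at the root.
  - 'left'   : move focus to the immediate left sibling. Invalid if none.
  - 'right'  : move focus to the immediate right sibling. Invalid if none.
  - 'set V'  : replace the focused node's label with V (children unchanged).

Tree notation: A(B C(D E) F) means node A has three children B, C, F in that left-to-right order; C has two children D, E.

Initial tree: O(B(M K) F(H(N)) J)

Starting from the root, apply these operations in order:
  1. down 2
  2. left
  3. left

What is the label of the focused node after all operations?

Step 1 (down 2): focus=J path=2 depth=1 children=[] left=['B', 'F'] right=[] parent=O
Step 2 (left): focus=F path=1 depth=1 children=['H'] left=['B'] right=['J'] parent=O
Step 3 (left): focus=B path=0 depth=1 children=['M', 'K'] left=[] right=['F', 'J'] parent=O

Answer: B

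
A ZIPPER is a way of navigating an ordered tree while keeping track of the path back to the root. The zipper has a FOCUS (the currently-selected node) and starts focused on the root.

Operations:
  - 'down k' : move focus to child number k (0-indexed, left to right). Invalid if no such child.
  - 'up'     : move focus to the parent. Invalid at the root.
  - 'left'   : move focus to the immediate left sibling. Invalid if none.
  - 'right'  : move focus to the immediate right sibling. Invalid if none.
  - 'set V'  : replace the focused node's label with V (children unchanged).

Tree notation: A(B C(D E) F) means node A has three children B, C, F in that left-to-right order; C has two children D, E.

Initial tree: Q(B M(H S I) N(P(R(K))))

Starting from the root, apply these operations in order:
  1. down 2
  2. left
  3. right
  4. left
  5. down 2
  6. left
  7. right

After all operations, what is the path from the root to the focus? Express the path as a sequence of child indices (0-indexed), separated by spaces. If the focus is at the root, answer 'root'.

Answer: 1 2

Derivation:
Step 1 (down 2): focus=N path=2 depth=1 children=['P'] left=['B', 'M'] right=[] parent=Q
Step 2 (left): focus=M path=1 depth=1 children=['H', 'S', 'I'] left=['B'] right=['N'] parent=Q
Step 3 (right): focus=N path=2 depth=1 children=['P'] left=['B', 'M'] right=[] parent=Q
Step 4 (left): focus=M path=1 depth=1 children=['H', 'S', 'I'] left=['B'] right=['N'] parent=Q
Step 5 (down 2): focus=I path=1/2 depth=2 children=[] left=['H', 'S'] right=[] parent=M
Step 6 (left): focus=S path=1/1 depth=2 children=[] left=['H'] right=['I'] parent=M
Step 7 (right): focus=I path=1/2 depth=2 children=[] left=['H', 'S'] right=[] parent=M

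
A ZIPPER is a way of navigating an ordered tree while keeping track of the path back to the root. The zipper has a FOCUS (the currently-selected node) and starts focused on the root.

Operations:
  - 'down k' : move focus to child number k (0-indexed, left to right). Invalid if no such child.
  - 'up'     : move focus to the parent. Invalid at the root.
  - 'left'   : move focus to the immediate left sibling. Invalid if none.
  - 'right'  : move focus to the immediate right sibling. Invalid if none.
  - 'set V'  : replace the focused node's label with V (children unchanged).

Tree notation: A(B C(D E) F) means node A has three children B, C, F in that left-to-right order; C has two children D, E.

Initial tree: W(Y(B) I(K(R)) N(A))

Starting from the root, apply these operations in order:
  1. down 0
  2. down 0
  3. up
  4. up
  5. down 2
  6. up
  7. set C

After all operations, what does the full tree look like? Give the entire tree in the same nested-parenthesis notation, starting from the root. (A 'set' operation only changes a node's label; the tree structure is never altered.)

Step 1 (down 0): focus=Y path=0 depth=1 children=['B'] left=[] right=['I', 'N'] parent=W
Step 2 (down 0): focus=B path=0/0 depth=2 children=[] left=[] right=[] parent=Y
Step 3 (up): focus=Y path=0 depth=1 children=['B'] left=[] right=['I', 'N'] parent=W
Step 4 (up): focus=W path=root depth=0 children=['Y', 'I', 'N'] (at root)
Step 5 (down 2): focus=N path=2 depth=1 children=['A'] left=['Y', 'I'] right=[] parent=W
Step 6 (up): focus=W path=root depth=0 children=['Y', 'I', 'N'] (at root)
Step 7 (set C): focus=C path=root depth=0 children=['Y', 'I', 'N'] (at root)

Answer: C(Y(B) I(K(R)) N(A))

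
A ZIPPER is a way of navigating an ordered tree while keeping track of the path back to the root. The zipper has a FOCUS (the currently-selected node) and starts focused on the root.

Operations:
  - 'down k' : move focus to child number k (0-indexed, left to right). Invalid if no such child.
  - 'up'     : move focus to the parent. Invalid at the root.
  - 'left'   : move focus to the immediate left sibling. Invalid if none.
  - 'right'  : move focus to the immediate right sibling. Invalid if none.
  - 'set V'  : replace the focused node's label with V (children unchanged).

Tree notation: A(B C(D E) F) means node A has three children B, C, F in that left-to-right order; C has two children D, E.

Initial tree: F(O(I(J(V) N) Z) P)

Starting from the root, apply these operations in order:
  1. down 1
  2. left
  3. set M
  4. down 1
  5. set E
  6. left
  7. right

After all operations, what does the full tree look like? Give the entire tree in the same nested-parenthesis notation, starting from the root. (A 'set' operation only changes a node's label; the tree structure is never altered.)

Step 1 (down 1): focus=P path=1 depth=1 children=[] left=['O'] right=[] parent=F
Step 2 (left): focus=O path=0 depth=1 children=['I', 'Z'] left=[] right=['P'] parent=F
Step 3 (set M): focus=M path=0 depth=1 children=['I', 'Z'] left=[] right=['P'] parent=F
Step 4 (down 1): focus=Z path=0/1 depth=2 children=[] left=['I'] right=[] parent=M
Step 5 (set E): focus=E path=0/1 depth=2 children=[] left=['I'] right=[] parent=M
Step 6 (left): focus=I path=0/0 depth=2 children=['J', 'N'] left=[] right=['E'] parent=M
Step 7 (right): focus=E path=0/1 depth=2 children=[] left=['I'] right=[] parent=M

Answer: F(M(I(J(V) N) E) P)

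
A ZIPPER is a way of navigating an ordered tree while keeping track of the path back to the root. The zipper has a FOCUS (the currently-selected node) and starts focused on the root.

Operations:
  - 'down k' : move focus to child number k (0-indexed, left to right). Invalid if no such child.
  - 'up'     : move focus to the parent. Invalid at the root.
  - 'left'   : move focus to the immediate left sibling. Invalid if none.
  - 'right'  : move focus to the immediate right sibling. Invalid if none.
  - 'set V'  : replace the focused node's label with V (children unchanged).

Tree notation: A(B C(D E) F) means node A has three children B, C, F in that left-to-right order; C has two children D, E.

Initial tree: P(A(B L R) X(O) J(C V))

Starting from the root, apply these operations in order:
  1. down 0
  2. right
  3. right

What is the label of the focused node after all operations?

Answer: J

Derivation:
Step 1 (down 0): focus=A path=0 depth=1 children=['B', 'L', 'R'] left=[] right=['X', 'J'] parent=P
Step 2 (right): focus=X path=1 depth=1 children=['O'] left=['A'] right=['J'] parent=P
Step 3 (right): focus=J path=2 depth=1 children=['C', 'V'] left=['A', 'X'] right=[] parent=P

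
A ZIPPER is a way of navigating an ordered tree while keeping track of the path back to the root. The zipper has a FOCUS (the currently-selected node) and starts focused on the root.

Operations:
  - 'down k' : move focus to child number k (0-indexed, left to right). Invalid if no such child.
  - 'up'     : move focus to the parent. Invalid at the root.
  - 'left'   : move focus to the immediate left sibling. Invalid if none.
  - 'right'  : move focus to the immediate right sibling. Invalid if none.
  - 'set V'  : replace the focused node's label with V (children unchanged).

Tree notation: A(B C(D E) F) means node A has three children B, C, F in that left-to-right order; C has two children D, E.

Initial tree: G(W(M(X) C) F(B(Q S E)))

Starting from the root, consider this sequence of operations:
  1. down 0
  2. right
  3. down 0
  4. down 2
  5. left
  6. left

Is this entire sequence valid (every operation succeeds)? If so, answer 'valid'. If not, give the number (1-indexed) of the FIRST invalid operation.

Answer: valid

Derivation:
Step 1 (down 0): focus=W path=0 depth=1 children=['M', 'C'] left=[] right=['F'] parent=G
Step 2 (right): focus=F path=1 depth=1 children=['B'] left=['W'] right=[] parent=G
Step 3 (down 0): focus=B path=1/0 depth=2 children=['Q', 'S', 'E'] left=[] right=[] parent=F
Step 4 (down 2): focus=E path=1/0/2 depth=3 children=[] left=['Q', 'S'] right=[] parent=B
Step 5 (left): focus=S path=1/0/1 depth=3 children=[] left=['Q'] right=['E'] parent=B
Step 6 (left): focus=Q path=1/0/0 depth=3 children=[] left=[] right=['S', 'E'] parent=B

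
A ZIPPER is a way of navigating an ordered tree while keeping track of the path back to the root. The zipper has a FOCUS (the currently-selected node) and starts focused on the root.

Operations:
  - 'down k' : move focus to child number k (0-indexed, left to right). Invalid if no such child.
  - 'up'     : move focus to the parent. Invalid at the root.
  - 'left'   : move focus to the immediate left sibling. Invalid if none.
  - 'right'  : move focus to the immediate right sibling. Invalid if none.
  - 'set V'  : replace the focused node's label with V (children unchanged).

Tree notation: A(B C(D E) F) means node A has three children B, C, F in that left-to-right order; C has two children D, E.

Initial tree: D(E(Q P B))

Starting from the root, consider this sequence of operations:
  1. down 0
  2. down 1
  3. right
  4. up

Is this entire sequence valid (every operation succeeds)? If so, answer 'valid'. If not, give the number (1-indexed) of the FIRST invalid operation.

Answer: valid

Derivation:
Step 1 (down 0): focus=E path=0 depth=1 children=['Q', 'P', 'B'] left=[] right=[] parent=D
Step 2 (down 1): focus=P path=0/1 depth=2 children=[] left=['Q'] right=['B'] parent=E
Step 3 (right): focus=B path=0/2 depth=2 children=[] left=['Q', 'P'] right=[] parent=E
Step 4 (up): focus=E path=0 depth=1 children=['Q', 'P', 'B'] left=[] right=[] parent=D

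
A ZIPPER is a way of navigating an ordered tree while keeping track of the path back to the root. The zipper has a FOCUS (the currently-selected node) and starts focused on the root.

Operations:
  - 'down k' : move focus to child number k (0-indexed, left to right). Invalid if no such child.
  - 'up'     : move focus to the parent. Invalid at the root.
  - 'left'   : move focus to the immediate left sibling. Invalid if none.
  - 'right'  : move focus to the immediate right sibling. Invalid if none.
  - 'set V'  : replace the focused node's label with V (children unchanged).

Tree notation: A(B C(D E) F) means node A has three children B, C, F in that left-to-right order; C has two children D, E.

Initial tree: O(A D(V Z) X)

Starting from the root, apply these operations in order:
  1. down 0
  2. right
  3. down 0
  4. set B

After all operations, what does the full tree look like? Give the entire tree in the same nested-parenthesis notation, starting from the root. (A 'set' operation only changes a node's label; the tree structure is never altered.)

Step 1 (down 0): focus=A path=0 depth=1 children=[] left=[] right=['D', 'X'] parent=O
Step 2 (right): focus=D path=1 depth=1 children=['V', 'Z'] left=['A'] right=['X'] parent=O
Step 3 (down 0): focus=V path=1/0 depth=2 children=[] left=[] right=['Z'] parent=D
Step 4 (set B): focus=B path=1/0 depth=2 children=[] left=[] right=['Z'] parent=D

Answer: O(A D(B Z) X)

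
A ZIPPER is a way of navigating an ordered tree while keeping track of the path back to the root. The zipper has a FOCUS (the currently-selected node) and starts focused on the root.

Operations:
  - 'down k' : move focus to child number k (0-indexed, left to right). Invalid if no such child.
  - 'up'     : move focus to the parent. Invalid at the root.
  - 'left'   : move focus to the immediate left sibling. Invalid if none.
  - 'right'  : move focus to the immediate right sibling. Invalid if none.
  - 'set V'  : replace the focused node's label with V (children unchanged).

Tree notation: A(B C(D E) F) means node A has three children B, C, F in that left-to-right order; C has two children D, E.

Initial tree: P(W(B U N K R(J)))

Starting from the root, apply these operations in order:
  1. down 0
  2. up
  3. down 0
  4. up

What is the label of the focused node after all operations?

Answer: P

Derivation:
Step 1 (down 0): focus=W path=0 depth=1 children=['B', 'U', 'N', 'K', 'R'] left=[] right=[] parent=P
Step 2 (up): focus=P path=root depth=0 children=['W'] (at root)
Step 3 (down 0): focus=W path=0 depth=1 children=['B', 'U', 'N', 'K', 'R'] left=[] right=[] parent=P
Step 4 (up): focus=P path=root depth=0 children=['W'] (at root)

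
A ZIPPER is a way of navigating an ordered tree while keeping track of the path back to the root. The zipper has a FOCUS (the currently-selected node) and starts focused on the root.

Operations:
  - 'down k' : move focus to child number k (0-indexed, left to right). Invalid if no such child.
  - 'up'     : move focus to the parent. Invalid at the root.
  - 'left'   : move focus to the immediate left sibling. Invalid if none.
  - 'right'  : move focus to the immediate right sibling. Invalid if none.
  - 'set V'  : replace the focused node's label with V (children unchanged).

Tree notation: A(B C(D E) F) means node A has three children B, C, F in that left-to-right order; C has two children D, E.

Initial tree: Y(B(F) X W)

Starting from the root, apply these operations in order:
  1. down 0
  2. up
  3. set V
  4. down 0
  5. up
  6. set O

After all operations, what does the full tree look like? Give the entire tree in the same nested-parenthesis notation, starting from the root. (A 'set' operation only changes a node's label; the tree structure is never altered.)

Step 1 (down 0): focus=B path=0 depth=1 children=['F'] left=[] right=['X', 'W'] parent=Y
Step 2 (up): focus=Y path=root depth=0 children=['B', 'X', 'W'] (at root)
Step 3 (set V): focus=V path=root depth=0 children=['B', 'X', 'W'] (at root)
Step 4 (down 0): focus=B path=0 depth=1 children=['F'] left=[] right=['X', 'W'] parent=V
Step 5 (up): focus=V path=root depth=0 children=['B', 'X', 'W'] (at root)
Step 6 (set O): focus=O path=root depth=0 children=['B', 'X', 'W'] (at root)

Answer: O(B(F) X W)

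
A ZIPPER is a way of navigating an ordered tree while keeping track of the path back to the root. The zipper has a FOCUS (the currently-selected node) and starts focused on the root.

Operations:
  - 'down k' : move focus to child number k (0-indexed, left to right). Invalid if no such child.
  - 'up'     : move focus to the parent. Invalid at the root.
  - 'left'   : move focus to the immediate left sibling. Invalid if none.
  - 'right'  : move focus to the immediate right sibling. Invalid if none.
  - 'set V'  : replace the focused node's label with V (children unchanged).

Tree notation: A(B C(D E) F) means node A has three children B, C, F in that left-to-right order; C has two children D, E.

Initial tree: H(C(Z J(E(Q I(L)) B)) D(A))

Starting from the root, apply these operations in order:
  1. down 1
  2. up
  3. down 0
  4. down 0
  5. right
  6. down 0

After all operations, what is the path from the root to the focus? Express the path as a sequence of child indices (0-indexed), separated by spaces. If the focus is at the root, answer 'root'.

Answer: 0 1 0

Derivation:
Step 1 (down 1): focus=D path=1 depth=1 children=['A'] left=['C'] right=[] parent=H
Step 2 (up): focus=H path=root depth=0 children=['C', 'D'] (at root)
Step 3 (down 0): focus=C path=0 depth=1 children=['Z', 'J'] left=[] right=['D'] parent=H
Step 4 (down 0): focus=Z path=0/0 depth=2 children=[] left=[] right=['J'] parent=C
Step 5 (right): focus=J path=0/1 depth=2 children=['E', 'B'] left=['Z'] right=[] parent=C
Step 6 (down 0): focus=E path=0/1/0 depth=3 children=['Q', 'I'] left=[] right=['B'] parent=J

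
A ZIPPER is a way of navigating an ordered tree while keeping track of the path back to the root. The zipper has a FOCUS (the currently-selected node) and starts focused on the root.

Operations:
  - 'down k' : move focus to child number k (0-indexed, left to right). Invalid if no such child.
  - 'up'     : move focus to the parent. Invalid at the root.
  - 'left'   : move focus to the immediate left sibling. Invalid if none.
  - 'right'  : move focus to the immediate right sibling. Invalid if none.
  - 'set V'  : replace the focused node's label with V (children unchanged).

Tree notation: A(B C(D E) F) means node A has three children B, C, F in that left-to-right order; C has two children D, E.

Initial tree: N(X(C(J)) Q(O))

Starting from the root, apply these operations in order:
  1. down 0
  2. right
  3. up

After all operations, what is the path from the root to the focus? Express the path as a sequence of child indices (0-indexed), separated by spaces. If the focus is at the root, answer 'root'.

Answer: root

Derivation:
Step 1 (down 0): focus=X path=0 depth=1 children=['C'] left=[] right=['Q'] parent=N
Step 2 (right): focus=Q path=1 depth=1 children=['O'] left=['X'] right=[] parent=N
Step 3 (up): focus=N path=root depth=0 children=['X', 'Q'] (at root)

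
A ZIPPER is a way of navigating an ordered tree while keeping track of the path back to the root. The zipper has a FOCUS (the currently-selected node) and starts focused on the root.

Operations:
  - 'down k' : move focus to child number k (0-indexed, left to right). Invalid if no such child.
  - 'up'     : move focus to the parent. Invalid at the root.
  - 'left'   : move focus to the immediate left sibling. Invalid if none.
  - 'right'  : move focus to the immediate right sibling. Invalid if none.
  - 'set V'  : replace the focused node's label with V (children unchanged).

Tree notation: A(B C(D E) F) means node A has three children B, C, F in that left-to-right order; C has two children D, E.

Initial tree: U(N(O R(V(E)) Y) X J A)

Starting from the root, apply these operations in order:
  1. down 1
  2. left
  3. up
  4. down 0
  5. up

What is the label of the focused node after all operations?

Step 1 (down 1): focus=X path=1 depth=1 children=[] left=['N'] right=['J', 'A'] parent=U
Step 2 (left): focus=N path=0 depth=1 children=['O', 'R', 'Y'] left=[] right=['X', 'J', 'A'] parent=U
Step 3 (up): focus=U path=root depth=0 children=['N', 'X', 'J', 'A'] (at root)
Step 4 (down 0): focus=N path=0 depth=1 children=['O', 'R', 'Y'] left=[] right=['X', 'J', 'A'] parent=U
Step 5 (up): focus=U path=root depth=0 children=['N', 'X', 'J', 'A'] (at root)

Answer: U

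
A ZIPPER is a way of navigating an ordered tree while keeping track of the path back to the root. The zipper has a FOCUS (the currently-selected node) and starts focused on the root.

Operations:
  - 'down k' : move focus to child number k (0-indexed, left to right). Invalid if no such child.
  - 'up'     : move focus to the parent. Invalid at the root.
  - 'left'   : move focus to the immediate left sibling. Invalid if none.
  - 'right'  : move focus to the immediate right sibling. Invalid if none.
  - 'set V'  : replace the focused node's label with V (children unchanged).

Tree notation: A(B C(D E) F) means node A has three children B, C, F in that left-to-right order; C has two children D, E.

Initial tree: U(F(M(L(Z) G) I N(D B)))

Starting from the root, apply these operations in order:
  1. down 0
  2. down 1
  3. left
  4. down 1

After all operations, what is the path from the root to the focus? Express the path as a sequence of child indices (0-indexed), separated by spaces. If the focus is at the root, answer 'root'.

Step 1 (down 0): focus=F path=0 depth=1 children=['M', 'I', 'N'] left=[] right=[] parent=U
Step 2 (down 1): focus=I path=0/1 depth=2 children=[] left=['M'] right=['N'] parent=F
Step 3 (left): focus=M path=0/0 depth=2 children=['L', 'G'] left=[] right=['I', 'N'] parent=F
Step 4 (down 1): focus=G path=0/0/1 depth=3 children=[] left=['L'] right=[] parent=M

Answer: 0 0 1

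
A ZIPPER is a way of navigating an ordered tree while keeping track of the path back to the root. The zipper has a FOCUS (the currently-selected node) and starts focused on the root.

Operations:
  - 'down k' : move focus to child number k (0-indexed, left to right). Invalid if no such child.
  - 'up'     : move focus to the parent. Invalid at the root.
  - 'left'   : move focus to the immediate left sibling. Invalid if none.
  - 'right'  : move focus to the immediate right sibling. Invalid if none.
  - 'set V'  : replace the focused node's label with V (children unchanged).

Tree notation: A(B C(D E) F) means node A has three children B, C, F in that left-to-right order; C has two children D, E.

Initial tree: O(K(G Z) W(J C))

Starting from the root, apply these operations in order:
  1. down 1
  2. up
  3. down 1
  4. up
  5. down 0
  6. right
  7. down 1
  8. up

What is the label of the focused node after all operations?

Answer: W

Derivation:
Step 1 (down 1): focus=W path=1 depth=1 children=['J', 'C'] left=['K'] right=[] parent=O
Step 2 (up): focus=O path=root depth=0 children=['K', 'W'] (at root)
Step 3 (down 1): focus=W path=1 depth=1 children=['J', 'C'] left=['K'] right=[] parent=O
Step 4 (up): focus=O path=root depth=0 children=['K', 'W'] (at root)
Step 5 (down 0): focus=K path=0 depth=1 children=['G', 'Z'] left=[] right=['W'] parent=O
Step 6 (right): focus=W path=1 depth=1 children=['J', 'C'] left=['K'] right=[] parent=O
Step 7 (down 1): focus=C path=1/1 depth=2 children=[] left=['J'] right=[] parent=W
Step 8 (up): focus=W path=1 depth=1 children=['J', 'C'] left=['K'] right=[] parent=O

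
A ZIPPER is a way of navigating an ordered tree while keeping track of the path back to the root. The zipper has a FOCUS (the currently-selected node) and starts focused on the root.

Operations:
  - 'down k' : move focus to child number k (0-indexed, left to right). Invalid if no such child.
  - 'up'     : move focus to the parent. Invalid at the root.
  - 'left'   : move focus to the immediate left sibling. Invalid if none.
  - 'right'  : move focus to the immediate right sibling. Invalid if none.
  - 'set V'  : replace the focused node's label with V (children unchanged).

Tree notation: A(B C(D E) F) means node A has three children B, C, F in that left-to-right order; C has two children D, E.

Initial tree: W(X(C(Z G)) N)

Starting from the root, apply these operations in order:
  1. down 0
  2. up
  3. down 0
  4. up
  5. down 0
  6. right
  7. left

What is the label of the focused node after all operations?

Step 1 (down 0): focus=X path=0 depth=1 children=['C'] left=[] right=['N'] parent=W
Step 2 (up): focus=W path=root depth=0 children=['X', 'N'] (at root)
Step 3 (down 0): focus=X path=0 depth=1 children=['C'] left=[] right=['N'] parent=W
Step 4 (up): focus=W path=root depth=0 children=['X', 'N'] (at root)
Step 5 (down 0): focus=X path=0 depth=1 children=['C'] left=[] right=['N'] parent=W
Step 6 (right): focus=N path=1 depth=1 children=[] left=['X'] right=[] parent=W
Step 7 (left): focus=X path=0 depth=1 children=['C'] left=[] right=['N'] parent=W

Answer: X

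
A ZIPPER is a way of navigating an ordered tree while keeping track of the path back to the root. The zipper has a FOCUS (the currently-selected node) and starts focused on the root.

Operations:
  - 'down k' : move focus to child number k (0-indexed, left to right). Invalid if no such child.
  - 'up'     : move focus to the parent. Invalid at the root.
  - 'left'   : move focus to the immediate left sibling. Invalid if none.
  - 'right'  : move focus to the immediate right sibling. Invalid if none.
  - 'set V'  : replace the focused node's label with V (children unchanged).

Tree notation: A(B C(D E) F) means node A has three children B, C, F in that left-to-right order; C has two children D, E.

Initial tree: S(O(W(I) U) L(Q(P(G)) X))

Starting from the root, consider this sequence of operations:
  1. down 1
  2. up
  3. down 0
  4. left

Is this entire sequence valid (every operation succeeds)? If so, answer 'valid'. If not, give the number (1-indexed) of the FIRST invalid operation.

Step 1 (down 1): focus=L path=1 depth=1 children=['Q', 'X'] left=['O'] right=[] parent=S
Step 2 (up): focus=S path=root depth=0 children=['O', 'L'] (at root)
Step 3 (down 0): focus=O path=0 depth=1 children=['W', 'U'] left=[] right=['L'] parent=S
Step 4 (left): INVALID

Answer: 4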